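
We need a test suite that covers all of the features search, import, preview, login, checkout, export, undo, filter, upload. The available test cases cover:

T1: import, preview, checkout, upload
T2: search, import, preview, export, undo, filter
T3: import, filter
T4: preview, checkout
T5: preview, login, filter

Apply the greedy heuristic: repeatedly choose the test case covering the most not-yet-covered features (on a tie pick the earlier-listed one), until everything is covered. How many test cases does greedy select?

Pick 1: T2 covers 6 new features (search, import, preview, export, undo, filter).
Pick 2: T1 covers 2 new features (checkout, upload).
Pick 3: T5 covers 1 new features (login).
Greedy uses 3 test cases.

3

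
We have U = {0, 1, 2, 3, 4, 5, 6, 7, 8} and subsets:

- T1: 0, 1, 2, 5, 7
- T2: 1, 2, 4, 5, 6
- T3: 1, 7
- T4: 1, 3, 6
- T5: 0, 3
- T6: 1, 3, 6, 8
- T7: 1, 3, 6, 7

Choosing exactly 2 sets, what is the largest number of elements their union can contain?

8

Choosing T1, T6 covers {0, 1, 2, 3, 5, 6, 7, 8} — 8 elements.
No choice of 2 sets does better; here 4 is left uncovered.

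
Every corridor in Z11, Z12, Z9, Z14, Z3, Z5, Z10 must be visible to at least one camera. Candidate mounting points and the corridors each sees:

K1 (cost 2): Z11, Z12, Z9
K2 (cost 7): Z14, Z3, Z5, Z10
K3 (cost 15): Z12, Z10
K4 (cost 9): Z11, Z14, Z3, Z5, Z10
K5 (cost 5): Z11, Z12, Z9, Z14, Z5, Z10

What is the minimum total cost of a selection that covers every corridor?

9

K1, K2 cover every corridor at cost 2 + 7 = 9.
Any cover uses at least 2 camera mounts; among all covering selections none totals below 9.
Greedy by coverage-per-cost would pick K1, K5, K2 for 14 — worse than the optimum 9.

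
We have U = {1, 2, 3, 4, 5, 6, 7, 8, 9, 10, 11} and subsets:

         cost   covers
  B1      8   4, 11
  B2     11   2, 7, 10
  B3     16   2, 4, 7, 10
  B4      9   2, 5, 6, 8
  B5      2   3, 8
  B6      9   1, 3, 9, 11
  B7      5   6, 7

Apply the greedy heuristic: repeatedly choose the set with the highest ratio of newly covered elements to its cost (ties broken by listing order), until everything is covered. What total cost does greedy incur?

Pick 1: B5 adds 2 new (3, 8) at cost 2 (ratio 2/2).
Pick 2: B7 adds 2 new (6, 7) at cost 5 (ratio 2/5).
Pick 3: B6 adds 3 new (1, 9, 11) at cost 9 (ratio 3/9).
Pick 4: B4 adds 2 new (2, 5) at cost 9 (ratio 2/9).
Pick 5: B1 adds 1 new (4) at cost 8 (ratio 1/8).
Pick 6: B2 adds 1 new (10) at cost 11 (ratio 1/11).
Greedy total cost: 2 + 5 + 9 + 9 + 8 + 11 = 44. (The true optimum is 34, so greedy overshoots here.)

44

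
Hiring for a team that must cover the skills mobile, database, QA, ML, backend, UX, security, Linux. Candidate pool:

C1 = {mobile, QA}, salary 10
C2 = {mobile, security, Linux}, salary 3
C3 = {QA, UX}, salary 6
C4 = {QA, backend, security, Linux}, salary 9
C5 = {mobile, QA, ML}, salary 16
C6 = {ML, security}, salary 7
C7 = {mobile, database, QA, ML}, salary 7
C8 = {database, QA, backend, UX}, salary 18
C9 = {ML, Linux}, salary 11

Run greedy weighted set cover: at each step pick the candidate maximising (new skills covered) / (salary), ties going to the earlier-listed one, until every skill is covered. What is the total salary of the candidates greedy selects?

Pick 1: C2 adds 3 new (mobile, security, Linux) at salary 3 (ratio 3/3).
Pick 2: C7 adds 3 new (database, QA, ML) at salary 7 (ratio 3/7).
Pick 3: C3 adds 1 new (UX) at salary 6 (ratio 1/6).
Pick 4: C4 adds 1 new (backend) at salary 9 (ratio 1/9).
Greedy total salary: 3 + 7 + 6 + 9 = 25. (The true optimum is 22, so greedy overshoots here.)

25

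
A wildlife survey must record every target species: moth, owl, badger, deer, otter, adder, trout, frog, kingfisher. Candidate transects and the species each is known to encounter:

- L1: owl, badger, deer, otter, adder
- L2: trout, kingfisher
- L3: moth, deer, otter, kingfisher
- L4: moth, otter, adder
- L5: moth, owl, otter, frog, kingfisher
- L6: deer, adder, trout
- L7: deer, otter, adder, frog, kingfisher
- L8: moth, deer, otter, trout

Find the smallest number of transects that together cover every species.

3

L1, L2, L5 together cover {moth, owl, badger, deer, otter, adder, trout, frog, kingfisher} — every species.
No 2 of the 8 transects cover everything (all 28 pairs fall short), so 3 is minimum.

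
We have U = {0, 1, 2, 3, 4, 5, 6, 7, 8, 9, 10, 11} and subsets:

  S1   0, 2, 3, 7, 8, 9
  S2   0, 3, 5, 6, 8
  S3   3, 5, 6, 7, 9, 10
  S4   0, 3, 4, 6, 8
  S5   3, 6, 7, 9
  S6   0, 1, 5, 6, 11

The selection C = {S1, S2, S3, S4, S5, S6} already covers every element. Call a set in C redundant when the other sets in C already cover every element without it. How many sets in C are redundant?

2

Drop S1: 2 uncovered — not redundant.
Drop S2: the rest still cover every element — redundant.
Drop S3: 10 uncovered — not redundant.
Drop S4: 4 uncovered — not redundant.
Drop S5: the rest still cover every element — redundant.
Drop S6: 1, 11 uncovered — not redundant.
2 redundant: S2, S5.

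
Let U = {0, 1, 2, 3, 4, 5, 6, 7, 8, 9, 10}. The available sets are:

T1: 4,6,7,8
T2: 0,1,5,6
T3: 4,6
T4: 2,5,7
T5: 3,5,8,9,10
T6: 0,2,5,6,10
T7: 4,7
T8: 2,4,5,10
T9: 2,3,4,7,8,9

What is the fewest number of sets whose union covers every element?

3

T2, T5, T9 together cover {0, 1, 2, 3, 4, 5, 6, 7, 8, 9, 10} — every element.
No 2 of the 9 sets cover everything (all 36 pairs fall short), so 3 is minimum.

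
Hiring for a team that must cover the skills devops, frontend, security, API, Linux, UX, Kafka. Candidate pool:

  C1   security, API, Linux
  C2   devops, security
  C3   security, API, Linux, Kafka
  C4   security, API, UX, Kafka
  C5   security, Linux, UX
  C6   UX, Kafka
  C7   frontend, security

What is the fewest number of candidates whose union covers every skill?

4

C1, C2, C4, C7 together cover {devops, frontend, security, API, Linux, UX, Kafka} — every skill.
No 3 of the 7 candidates cover everything (all 35 triples fall short), so 4 is minimum.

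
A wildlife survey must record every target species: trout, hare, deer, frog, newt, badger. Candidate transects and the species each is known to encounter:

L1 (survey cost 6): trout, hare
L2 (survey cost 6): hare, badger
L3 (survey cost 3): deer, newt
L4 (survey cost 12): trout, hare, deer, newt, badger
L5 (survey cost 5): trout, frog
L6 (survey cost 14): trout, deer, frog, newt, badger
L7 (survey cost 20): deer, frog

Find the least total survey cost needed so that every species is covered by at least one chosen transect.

14

L2, L3, L5 cover every species at survey cost 6 + 3 + 5 = 14.
Any cover uses at least 2 transects; among all covering selections none totals below 14.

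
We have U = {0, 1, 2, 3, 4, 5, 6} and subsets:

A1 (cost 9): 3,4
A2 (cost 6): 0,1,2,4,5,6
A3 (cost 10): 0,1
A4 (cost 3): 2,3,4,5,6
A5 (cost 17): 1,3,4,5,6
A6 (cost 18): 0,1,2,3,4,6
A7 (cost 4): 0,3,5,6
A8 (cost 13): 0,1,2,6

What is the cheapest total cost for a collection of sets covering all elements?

A2, A4 cover every element at cost 6 + 3 = 9.
Any cover uses at least 2 sets; among all covering selections none totals below 9.

9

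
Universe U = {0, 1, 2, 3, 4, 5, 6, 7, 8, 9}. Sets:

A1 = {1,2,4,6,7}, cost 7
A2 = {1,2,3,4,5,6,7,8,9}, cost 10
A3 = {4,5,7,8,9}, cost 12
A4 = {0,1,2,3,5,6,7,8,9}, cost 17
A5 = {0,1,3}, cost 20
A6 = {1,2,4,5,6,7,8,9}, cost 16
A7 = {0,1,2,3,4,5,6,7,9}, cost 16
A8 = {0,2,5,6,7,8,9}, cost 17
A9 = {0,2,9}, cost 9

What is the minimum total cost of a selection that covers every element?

A2, A9 cover every element at cost 10 + 9 = 19.
Any cover uses at least 2 sets; among all covering selections none totals below 19.

19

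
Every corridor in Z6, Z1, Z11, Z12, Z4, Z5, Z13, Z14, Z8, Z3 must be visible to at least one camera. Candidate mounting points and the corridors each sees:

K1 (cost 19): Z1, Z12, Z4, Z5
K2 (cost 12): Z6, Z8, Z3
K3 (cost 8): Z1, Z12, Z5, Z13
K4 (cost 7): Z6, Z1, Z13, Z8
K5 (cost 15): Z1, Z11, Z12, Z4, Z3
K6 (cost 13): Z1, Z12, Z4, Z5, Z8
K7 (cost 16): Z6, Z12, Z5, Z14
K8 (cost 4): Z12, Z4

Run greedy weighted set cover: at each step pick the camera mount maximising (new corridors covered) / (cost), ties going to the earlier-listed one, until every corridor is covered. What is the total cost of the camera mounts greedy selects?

Pick 1: K4 adds 4 new (Z6, Z1, Z13, Z8) at cost 7 (ratio 4/7).
Pick 2: K8 adds 2 new (Z12, Z4) at cost 4 (ratio 2/4).
Pick 3: K5 adds 2 new (Z11, Z3) at cost 15 (ratio 2/15).
Pick 4: K3 adds 1 new (Z5) at cost 8 (ratio 1/8).
Pick 5: K7 adds 1 new (Z14) at cost 16 (ratio 1/16).
Greedy total cost: 7 + 4 + 15 + 8 + 16 = 50. (The true optimum is 38, so greedy overshoots here.)

50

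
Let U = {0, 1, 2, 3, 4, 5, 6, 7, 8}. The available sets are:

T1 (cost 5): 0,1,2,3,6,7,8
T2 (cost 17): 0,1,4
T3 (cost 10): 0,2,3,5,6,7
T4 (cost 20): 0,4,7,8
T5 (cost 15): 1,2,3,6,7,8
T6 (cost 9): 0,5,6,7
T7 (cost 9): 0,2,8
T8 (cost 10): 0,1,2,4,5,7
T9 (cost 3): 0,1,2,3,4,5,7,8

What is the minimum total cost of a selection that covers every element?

8

T1, T9 cover every element at cost 5 + 3 = 8.
Any cover uses at least 2 sets; among all covering selections none totals below 8.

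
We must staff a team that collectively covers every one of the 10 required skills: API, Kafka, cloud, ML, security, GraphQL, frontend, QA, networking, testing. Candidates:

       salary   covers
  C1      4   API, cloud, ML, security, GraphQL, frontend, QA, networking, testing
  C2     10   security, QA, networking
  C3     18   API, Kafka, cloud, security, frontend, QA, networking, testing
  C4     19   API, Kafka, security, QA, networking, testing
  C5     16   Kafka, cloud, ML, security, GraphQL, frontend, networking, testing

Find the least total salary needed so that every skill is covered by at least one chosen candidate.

20

C1, C5 cover every skill at salary 4 + 16 = 20.
Any cover uses at least 2 candidates; among all covering selections none totals below 20.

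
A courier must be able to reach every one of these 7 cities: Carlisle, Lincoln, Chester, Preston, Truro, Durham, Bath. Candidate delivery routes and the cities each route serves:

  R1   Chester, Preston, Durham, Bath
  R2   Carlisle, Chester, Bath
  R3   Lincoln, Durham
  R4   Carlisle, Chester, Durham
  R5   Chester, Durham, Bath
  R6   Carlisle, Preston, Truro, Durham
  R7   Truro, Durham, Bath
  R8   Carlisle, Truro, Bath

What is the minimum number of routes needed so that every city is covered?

R1, R3, R6 together cover {Carlisle, Lincoln, Chester, Preston, Truro, Durham, Bath} — every city.
No 2 of the 8 routes cover everything (all 28 pairs fall short), so 3 is minimum.

3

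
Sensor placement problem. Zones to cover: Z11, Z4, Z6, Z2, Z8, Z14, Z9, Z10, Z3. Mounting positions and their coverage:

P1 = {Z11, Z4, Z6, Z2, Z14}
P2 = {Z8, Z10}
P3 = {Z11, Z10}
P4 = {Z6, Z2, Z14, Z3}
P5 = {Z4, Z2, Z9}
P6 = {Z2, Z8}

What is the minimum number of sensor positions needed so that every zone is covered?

P1, P2, P4, P5 together cover {Z11, Z4, Z6, Z2, Z8, Z14, Z9, Z10, Z3} — every zone.
No 3 of the 6 sensor positions cover everything (all 20 triples fall short), so 4 is minimum.

4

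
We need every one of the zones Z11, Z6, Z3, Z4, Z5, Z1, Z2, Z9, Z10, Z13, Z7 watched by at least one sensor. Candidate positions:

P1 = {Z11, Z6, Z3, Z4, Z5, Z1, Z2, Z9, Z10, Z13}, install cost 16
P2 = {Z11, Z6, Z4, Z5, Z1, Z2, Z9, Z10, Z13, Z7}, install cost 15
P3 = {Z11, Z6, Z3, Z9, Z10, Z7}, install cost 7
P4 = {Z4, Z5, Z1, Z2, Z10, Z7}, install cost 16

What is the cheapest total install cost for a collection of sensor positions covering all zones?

22

P2, P3 cover every zone at install cost 15 + 7 = 22.
Any cover uses at least 2 sensor positions; among all covering selections none totals below 22.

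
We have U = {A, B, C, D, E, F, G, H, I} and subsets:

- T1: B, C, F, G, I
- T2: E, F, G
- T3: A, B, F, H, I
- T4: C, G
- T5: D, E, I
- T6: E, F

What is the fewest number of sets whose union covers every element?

3

T1, T3, T5 together cover {A, B, C, D, E, F, G, H, I} — every element.
No 2 of the 6 sets cover everything (all 15 pairs fall short), so 3 is minimum.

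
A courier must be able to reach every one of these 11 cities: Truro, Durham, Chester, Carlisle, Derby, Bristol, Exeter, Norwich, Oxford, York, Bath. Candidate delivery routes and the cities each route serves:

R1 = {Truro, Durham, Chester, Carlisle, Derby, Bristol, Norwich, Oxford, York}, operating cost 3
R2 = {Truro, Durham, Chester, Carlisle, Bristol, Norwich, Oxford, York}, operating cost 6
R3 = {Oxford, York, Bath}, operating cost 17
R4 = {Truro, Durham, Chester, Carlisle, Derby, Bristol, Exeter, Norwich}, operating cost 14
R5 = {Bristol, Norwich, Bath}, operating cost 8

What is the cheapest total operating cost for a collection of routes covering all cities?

R1, R4, R5 cover every city at operating cost 3 + 14 + 8 = 25.
Any cover uses at least 2 routes; among all covering selections none totals below 25.

25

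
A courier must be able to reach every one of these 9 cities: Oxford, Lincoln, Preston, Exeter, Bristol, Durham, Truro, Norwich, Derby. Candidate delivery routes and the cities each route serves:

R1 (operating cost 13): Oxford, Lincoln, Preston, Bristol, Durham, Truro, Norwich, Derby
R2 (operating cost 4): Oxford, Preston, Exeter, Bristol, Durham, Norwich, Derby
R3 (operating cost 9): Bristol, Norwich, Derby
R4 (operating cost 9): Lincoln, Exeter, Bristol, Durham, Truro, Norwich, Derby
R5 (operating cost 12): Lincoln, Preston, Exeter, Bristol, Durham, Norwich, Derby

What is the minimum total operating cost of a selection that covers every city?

13

R2, R4 cover every city at operating cost 4 + 9 = 13.
Any cover uses at least 2 routes; among all covering selections none totals below 13.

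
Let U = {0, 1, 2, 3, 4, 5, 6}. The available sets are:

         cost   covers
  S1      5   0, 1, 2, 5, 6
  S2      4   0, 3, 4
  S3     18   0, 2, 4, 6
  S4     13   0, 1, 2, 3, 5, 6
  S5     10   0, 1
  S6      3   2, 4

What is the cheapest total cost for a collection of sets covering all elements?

S1, S2 cover every element at cost 5 + 4 = 9.
Any cover uses at least 2 sets; among all covering selections none totals below 9.

9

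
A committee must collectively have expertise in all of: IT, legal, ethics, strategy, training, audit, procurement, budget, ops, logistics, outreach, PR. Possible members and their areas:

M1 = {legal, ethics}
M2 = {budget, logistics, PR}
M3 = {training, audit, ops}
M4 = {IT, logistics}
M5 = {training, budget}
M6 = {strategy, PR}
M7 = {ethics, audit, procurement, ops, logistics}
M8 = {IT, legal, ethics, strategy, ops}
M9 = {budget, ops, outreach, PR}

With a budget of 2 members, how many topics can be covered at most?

8

Choosing M2, M8 covers {IT, legal, ethics, strategy, budget, ops, logistics, PR} — 8 topics.
No choice of 2 members does better; here training, audit, procurement, outreach are left uncovered.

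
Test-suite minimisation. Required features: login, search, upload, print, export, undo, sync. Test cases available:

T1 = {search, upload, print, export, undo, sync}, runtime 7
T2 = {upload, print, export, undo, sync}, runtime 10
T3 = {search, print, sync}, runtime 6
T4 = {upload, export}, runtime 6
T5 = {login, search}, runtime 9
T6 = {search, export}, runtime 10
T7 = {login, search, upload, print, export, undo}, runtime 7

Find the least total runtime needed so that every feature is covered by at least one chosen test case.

T3, T7 cover every feature at runtime 6 + 7 = 13.
Any cover uses at least 2 test cases; among all covering selections none totals below 13.
Greedy by coverage-per-runtime would pick T1, T7 for 14 — worse than the optimum 13.

13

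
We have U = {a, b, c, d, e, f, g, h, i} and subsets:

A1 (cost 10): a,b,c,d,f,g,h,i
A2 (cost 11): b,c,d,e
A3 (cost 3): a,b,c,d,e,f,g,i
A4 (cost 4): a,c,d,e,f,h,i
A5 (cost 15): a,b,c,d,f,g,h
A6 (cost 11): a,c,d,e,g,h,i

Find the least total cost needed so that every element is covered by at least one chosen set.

7

A3, A4 cover every element at cost 3 + 4 = 7.
Any cover uses at least 2 sets; among all covering selections none totals below 7.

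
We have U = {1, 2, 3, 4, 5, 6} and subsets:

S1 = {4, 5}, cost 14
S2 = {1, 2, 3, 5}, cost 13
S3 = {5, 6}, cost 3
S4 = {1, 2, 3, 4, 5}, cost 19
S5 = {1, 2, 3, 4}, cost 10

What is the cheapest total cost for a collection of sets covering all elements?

S3, S5 cover every element at cost 3 + 10 = 13.
Any cover uses at least 2 sets; among all covering selections none totals below 13.

13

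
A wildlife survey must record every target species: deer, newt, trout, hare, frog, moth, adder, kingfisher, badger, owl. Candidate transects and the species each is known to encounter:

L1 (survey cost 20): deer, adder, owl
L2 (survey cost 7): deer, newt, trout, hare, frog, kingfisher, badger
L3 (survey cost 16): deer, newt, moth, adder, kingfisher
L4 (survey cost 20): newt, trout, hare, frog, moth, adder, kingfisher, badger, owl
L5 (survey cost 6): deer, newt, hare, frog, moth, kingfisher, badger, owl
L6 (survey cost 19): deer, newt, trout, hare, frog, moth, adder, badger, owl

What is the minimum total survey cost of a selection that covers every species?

25

L5, L6 cover every species at survey cost 6 + 19 = 25.
Any cover uses at least 2 transects; among all covering selections none totals below 25.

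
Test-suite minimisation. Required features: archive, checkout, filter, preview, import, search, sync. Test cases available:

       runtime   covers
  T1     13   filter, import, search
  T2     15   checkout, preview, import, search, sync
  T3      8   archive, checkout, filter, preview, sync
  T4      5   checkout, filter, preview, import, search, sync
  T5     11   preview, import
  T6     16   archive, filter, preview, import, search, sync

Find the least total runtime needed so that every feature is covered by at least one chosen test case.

13

T3, T4 cover every feature at runtime 8 + 5 = 13.
Any cover uses at least 2 test cases; among all covering selections none totals below 13.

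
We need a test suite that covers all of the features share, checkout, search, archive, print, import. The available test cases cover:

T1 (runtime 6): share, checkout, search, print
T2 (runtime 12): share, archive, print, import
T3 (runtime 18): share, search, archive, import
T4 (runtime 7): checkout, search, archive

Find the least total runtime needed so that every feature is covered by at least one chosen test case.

T1, T2 cover every feature at runtime 6 + 12 = 18.
Any cover uses at least 2 test cases; among all covering selections none totals below 18.

18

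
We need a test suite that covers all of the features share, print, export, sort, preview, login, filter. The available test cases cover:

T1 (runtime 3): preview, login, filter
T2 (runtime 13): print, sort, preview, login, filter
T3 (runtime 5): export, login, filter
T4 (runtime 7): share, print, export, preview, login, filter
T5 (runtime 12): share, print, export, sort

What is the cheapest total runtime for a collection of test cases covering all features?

15

T1, T5 cover every feature at runtime 3 + 12 = 15.
Any cover uses at least 2 test cases; among all covering selections none totals below 15.
Greedy by coverage-per-runtime would pick T1, T4, T5 for 22 — worse than the optimum 15.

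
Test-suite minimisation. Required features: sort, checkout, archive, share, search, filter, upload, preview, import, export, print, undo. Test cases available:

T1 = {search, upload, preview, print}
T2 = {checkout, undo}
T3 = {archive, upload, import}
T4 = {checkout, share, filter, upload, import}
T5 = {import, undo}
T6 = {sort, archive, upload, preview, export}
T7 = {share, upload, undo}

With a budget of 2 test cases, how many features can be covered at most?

9

Choosing T4, T6 covers {sort, checkout, archive, share, filter, upload, preview, import, export} — 9 features.
No choice of 2 test cases does better; here search, print, undo are left uncovered.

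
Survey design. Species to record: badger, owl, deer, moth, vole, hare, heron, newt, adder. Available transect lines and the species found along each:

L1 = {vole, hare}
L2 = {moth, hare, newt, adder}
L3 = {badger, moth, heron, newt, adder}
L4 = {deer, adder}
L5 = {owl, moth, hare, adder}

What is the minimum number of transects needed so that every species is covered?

L1, L3, L4, L5 together cover {badger, owl, deer, moth, vole, hare, heron, newt, adder} — every species.
No 3 of the 5 transects cover everything (all 10 triples fall short), so 4 is minimum.

4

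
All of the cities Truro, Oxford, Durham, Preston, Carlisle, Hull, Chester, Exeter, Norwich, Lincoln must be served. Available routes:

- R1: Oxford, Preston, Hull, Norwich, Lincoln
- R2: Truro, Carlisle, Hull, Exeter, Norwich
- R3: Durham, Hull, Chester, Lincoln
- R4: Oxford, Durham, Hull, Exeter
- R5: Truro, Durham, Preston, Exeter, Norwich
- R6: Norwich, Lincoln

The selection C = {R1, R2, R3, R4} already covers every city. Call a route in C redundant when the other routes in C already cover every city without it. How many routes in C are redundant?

Drop R1: Preston uncovered — not redundant.
Drop R2: Truro, Carlisle uncovered — not redundant.
Drop R3: Chester uncovered — not redundant.
Drop R4: the rest still cover every city — redundant.
1 redundant: R4.

1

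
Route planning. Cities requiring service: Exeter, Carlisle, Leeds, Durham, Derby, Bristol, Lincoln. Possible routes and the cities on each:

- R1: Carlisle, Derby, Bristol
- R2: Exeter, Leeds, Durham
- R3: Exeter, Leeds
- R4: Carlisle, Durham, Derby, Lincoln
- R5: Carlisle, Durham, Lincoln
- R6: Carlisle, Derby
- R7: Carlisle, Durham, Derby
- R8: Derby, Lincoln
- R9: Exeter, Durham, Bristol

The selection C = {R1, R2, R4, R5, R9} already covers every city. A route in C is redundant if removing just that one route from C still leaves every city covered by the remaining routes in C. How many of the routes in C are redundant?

4

Drop R1: the rest still cover every city — redundant.
Drop R2: Leeds uncovered — not redundant.
Drop R4: the rest still cover every city — redundant.
Drop R5: the rest still cover every city — redundant.
Drop R9: the rest still cover every city — redundant.
4 redundant: R1, R4, R5, R9.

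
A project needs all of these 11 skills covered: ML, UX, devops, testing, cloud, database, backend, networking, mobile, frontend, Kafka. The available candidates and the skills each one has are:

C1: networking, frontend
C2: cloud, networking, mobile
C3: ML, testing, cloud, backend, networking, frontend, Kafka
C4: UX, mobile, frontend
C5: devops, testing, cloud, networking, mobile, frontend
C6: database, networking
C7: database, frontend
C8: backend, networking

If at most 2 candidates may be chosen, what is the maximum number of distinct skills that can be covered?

Choosing C3, C4 covers {ML, UX, testing, cloud, backend, networking, mobile, frontend, Kafka} — 9 skills.
No choice of 2 candidates does better; here devops, database are left uncovered.

9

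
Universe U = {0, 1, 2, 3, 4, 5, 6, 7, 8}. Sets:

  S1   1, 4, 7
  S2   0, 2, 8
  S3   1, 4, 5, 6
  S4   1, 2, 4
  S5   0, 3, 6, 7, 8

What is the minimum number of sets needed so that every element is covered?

S2, S3, S5 together cover {0, 1, 2, 3, 4, 5, 6, 7, 8} — every element.
No 2 of the 5 sets cover everything (all 10 pairs fall short), so 3 is minimum.

3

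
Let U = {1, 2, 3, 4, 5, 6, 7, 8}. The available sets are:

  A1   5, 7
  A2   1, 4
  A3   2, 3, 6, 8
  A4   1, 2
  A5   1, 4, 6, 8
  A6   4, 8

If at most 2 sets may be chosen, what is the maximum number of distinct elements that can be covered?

Choosing A1, A3 covers {2, 3, 5, 6, 7, 8} — 6 elements.
No choice of 2 sets does better; here 1, 4 are left uncovered.

6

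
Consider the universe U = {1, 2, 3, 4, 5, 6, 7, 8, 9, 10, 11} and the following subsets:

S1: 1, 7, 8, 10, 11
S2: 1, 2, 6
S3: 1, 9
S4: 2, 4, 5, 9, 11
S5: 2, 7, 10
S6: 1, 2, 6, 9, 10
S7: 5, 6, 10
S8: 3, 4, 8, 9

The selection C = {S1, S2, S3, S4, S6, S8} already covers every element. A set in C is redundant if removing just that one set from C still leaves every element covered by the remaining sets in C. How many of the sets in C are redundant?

3

Drop S1: 7 uncovered — not redundant.
Drop S2: the rest still cover every element — redundant.
Drop S3: the rest still cover every element — redundant.
Drop S4: 5 uncovered — not redundant.
Drop S6: the rest still cover every element — redundant.
Drop S8: 3 uncovered — not redundant.
3 redundant: S2, S3, S6.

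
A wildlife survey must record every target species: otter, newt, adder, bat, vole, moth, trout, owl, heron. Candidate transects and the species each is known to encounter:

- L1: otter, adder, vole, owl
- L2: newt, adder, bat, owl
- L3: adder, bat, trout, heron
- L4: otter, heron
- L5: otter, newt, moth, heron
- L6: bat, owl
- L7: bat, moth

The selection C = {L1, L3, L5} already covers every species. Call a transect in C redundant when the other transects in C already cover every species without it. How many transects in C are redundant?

Drop L1: vole, owl uncovered — not redundant.
Drop L3: bat, trout uncovered — not redundant.
Drop L5: newt, moth uncovered — not redundant.
None of the transects in C is redundant.

0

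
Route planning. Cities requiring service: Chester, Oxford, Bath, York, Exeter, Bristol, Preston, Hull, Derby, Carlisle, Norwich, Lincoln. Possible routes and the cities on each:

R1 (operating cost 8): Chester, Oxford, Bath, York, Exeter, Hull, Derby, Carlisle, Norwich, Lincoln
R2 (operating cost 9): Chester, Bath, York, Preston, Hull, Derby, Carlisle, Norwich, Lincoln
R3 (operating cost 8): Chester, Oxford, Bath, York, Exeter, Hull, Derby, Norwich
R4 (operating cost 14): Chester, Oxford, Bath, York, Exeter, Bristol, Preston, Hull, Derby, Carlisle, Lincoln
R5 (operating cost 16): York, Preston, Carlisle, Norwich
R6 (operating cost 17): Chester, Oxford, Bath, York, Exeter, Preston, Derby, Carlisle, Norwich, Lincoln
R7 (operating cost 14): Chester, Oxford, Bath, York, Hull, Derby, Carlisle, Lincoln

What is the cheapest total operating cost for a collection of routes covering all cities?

R1, R4 cover every city at operating cost 8 + 14 = 22.
Any cover uses at least 2 routes; among all covering selections none totals below 22.

22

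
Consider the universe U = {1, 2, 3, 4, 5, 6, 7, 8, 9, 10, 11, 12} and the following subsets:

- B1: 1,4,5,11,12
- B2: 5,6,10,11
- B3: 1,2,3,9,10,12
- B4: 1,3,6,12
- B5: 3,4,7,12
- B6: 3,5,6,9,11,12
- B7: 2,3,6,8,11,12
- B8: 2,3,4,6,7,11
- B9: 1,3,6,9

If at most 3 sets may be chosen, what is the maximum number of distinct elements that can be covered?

11

Choosing B1, B3, B7 covers {1, 2, 3, 4, 5, 6, 8, 9, 10, 11, 12} — 11 elements.
No choice of 3 sets does better; here 7 is left uncovered.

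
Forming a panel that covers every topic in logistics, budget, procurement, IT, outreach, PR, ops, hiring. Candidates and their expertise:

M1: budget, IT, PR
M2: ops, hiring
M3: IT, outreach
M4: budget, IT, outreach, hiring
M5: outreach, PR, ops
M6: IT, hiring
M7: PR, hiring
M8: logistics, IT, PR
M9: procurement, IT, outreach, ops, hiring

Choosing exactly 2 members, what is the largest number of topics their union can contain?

Choosing M1, M9 covers {budget, procurement, IT, outreach, PR, ops, hiring} — 7 topics.
No choice of 2 members does better; here logistics is left uncovered.

7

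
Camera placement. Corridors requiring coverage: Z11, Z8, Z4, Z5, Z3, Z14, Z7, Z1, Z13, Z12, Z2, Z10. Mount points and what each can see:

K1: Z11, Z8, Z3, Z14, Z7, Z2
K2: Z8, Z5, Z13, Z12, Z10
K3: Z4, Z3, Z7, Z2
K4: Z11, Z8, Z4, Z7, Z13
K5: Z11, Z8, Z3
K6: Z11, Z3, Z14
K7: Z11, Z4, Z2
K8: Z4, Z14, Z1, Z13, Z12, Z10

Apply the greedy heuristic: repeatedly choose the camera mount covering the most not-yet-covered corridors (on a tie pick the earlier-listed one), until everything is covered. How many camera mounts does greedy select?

3

Pick 1: K1 covers 6 new corridors (Z11, Z8, Z3, Z14, Z7, Z2).
Pick 2: K8 covers 5 new corridors (Z4, Z1, Z13, Z12, Z10).
Pick 3: K2 covers 1 new corridors (Z5).
Greedy uses 3 camera mounts.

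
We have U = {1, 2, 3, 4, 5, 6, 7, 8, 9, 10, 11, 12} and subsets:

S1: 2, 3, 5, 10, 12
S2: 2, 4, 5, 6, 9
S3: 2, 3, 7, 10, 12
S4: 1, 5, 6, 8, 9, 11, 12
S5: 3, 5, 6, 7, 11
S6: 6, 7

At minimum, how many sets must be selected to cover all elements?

3

S2, S3, S4 together cover {1, 2, 3, 4, 5, 6, 7, 8, 9, 10, 11, 12} — every element.
No 2 of the 6 sets cover everything (all 15 pairs fall short), so 3 is minimum.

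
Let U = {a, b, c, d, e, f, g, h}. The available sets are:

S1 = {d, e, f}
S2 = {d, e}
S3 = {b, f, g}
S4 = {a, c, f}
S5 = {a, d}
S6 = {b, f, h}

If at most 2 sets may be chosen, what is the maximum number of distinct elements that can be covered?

Choosing S1, S3 covers {b, d, e, f, g} — 5 elements.
No choice of 2 sets does better; here a, c, h are left uncovered.

5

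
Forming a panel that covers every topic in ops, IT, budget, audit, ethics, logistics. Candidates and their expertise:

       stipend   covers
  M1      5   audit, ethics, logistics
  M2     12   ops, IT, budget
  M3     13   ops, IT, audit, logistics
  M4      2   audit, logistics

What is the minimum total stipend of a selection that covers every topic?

17

M1, M2 cover every topic at stipend 5 + 12 = 17.
Any cover uses at least 2 members; among all covering selections none totals below 17.
Greedy by coverage-per-stipend would pick M4, M2, M1 for 19 — worse than the optimum 17.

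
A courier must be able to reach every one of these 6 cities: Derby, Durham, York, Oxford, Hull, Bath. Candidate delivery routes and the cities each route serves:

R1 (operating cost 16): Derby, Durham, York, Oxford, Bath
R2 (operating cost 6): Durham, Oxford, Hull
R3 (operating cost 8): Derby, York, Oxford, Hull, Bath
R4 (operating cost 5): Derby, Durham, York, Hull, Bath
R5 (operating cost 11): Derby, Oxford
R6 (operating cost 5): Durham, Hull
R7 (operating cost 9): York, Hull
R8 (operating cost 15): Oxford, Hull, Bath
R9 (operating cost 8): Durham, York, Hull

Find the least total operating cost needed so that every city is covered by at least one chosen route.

11

R2, R4 cover every city at operating cost 6 + 5 = 11.
Any cover uses at least 2 routes; among all covering selections none totals below 11.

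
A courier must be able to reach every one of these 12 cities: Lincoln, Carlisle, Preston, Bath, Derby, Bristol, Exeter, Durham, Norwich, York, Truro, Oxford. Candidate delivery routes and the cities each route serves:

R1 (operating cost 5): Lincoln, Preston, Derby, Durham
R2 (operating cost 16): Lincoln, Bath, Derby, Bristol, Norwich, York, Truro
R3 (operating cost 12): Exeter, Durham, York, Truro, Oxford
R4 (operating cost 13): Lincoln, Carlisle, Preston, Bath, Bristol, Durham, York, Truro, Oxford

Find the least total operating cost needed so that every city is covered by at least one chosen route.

R2, R3, R4 cover every city at operating cost 16 + 12 + 13 = 41.
Any cover uses at least 3 routes; among all covering selections none totals below 41.

41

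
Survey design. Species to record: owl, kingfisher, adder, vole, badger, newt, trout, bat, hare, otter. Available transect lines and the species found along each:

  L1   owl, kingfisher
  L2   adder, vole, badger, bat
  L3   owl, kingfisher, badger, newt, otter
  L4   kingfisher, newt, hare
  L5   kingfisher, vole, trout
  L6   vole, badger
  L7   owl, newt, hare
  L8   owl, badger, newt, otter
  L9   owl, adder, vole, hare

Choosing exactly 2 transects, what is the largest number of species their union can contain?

Choosing L2, L3 covers {owl, kingfisher, adder, vole, badger, newt, bat, otter} — 8 species.
No choice of 2 transects does better; here trout, hare are left uncovered.

8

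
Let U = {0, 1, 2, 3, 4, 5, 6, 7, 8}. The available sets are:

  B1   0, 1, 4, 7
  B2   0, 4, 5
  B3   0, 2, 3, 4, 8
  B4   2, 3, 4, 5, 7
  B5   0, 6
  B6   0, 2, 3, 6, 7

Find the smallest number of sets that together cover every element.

B1, B2, B3, B5 together cover {0, 1, 2, 3, 4, 5, 6, 7, 8} — every element.
No 3 of the 6 sets cover everything (all 20 triples fall short), so 4 is minimum.

4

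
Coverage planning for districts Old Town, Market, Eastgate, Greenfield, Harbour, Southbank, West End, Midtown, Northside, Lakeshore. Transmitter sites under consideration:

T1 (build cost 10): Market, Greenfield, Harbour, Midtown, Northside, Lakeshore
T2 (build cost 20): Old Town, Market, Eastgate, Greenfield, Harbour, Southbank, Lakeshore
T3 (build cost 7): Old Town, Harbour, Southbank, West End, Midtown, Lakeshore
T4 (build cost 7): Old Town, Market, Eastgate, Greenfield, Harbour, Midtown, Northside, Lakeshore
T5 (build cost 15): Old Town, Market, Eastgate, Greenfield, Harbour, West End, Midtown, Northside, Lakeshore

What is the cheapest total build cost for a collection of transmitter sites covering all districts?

14

T3, T4 cover every district at build cost 7 + 7 = 14.
Any cover uses at least 2 transmitter sites; among all covering selections none totals below 14.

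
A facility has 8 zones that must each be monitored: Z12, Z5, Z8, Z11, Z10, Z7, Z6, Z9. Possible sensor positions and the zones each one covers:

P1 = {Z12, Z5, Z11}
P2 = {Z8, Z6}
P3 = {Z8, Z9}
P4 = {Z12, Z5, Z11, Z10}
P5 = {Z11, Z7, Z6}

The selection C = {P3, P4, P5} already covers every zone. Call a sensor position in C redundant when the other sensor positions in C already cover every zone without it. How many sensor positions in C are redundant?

Drop P3: Z8, Z9 uncovered — not redundant.
Drop P4: Z12, Z5, Z10 uncovered — not redundant.
Drop P5: Z7, Z6 uncovered — not redundant.
None of the sensor positions in C is redundant.

0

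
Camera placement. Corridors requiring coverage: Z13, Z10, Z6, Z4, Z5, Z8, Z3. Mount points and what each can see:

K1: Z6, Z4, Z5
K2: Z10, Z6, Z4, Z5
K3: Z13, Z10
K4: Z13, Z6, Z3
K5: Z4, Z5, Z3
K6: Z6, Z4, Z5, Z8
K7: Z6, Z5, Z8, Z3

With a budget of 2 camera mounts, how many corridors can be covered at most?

6

Choosing K2, K4 covers {Z13, Z10, Z6, Z4, Z5, Z3} — 6 corridors.
No choice of 2 camera mounts does better; here Z8 is left uncovered.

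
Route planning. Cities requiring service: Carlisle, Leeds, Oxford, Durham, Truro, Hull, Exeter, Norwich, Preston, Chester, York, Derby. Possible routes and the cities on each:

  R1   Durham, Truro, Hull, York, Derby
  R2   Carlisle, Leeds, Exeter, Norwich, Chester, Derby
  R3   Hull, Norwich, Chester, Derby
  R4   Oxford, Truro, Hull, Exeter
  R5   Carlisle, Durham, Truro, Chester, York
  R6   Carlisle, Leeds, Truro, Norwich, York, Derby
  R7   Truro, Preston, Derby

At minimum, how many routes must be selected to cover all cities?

R1, R2, R4, R7 together cover {Carlisle, Leeds, Oxford, Durham, Truro, Hull, Exeter, Norwich, Preston, Chester, York, Derby} — every city.
No 3 of the 7 routes cover everything (all 35 triples fall short), so 4 is minimum.

4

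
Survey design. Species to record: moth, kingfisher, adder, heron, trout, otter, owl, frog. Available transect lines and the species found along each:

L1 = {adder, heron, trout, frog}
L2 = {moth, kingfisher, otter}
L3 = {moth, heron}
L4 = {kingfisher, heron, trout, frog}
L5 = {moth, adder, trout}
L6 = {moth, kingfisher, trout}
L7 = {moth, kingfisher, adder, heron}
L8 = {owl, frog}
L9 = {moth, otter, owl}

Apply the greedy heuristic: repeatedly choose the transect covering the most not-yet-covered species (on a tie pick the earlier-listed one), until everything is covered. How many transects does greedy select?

Pick 1: L1 covers 4 new species (adder, heron, trout, frog).
Pick 2: L2 covers 3 new species (moth, kingfisher, otter).
Pick 3: L8 covers 1 new species (owl).
Greedy uses 3 transects.

3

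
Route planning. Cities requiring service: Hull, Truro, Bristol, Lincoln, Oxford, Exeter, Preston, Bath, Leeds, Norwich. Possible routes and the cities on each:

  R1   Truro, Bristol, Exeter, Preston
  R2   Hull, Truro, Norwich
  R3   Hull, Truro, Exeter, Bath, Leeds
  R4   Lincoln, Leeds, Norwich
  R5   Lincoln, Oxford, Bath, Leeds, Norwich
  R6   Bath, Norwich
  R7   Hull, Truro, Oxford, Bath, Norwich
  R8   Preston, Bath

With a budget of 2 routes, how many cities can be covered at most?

Choosing R1, R5 covers {Truro, Bristol, Lincoln, Oxford, Exeter, Preston, Bath, Leeds, Norwich} — 9 cities.
No choice of 2 routes does better; here Hull is left uncovered.

9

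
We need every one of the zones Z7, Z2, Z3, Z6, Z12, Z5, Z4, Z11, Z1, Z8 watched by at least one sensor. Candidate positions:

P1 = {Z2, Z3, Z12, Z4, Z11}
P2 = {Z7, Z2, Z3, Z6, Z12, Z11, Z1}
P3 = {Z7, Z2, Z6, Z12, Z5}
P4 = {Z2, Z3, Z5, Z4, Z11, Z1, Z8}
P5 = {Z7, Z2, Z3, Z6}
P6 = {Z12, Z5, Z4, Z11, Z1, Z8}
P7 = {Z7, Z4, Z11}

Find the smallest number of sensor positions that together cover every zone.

P2, P4 together cover {Z7, Z2, Z3, Z6, Z12, Z5, Z4, Z11, Z1, Z8} — every zone.
No single sensor position contains all 10 zones, so 2 is optimal.

2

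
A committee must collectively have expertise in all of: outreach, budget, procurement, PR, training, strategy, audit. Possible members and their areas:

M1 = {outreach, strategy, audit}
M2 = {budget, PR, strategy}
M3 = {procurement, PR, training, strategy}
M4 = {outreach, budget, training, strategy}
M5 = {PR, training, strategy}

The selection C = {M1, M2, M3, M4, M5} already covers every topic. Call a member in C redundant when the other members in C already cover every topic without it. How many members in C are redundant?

3

Drop M1: audit uncovered — not redundant.
Drop M2: the rest still cover every topic — redundant.
Drop M3: procurement uncovered — not redundant.
Drop M4: the rest still cover every topic — redundant.
Drop M5: the rest still cover every topic — redundant.
3 redundant: M2, M4, M5.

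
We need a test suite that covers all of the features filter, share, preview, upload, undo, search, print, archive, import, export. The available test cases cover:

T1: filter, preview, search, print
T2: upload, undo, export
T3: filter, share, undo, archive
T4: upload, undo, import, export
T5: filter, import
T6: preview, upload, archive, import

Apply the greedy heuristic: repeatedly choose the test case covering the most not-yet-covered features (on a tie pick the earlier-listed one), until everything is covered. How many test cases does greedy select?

Pick 1: T1 covers 4 new features (filter, preview, search, print).
Pick 2: T4 covers 4 new features (upload, undo, import, export).
Pick 3: T3 covers 2 new features (share, archive).
Greedy uses 3 test cases.

3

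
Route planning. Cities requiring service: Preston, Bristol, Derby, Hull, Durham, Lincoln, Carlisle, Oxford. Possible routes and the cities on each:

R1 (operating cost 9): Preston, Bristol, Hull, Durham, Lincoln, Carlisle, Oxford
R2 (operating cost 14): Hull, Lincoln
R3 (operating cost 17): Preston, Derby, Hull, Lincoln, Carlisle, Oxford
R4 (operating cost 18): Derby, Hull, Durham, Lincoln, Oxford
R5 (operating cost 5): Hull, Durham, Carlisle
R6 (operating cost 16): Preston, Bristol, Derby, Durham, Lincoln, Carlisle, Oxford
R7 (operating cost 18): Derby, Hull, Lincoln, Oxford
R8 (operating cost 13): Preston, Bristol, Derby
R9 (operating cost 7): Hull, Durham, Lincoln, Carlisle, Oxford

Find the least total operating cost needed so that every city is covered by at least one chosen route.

20

R8, R9 cover every city at operating cost 13 + 7 = 20.
Any cover uses at least 2 routes; among all covering selections none totals below 20.
Greedy by coverage-per-operating cost would pick R1, R8 for 22 — worse than the optimum 20.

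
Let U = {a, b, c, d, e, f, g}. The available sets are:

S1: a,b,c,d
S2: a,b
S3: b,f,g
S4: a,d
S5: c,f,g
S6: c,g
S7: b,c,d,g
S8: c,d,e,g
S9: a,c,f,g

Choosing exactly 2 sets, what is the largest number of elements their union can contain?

6

Choosing S1, S3 covers {a, b, c, d, f, g} — 6 elements.
No choice of 2 sets does better; here e is left uncovered.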